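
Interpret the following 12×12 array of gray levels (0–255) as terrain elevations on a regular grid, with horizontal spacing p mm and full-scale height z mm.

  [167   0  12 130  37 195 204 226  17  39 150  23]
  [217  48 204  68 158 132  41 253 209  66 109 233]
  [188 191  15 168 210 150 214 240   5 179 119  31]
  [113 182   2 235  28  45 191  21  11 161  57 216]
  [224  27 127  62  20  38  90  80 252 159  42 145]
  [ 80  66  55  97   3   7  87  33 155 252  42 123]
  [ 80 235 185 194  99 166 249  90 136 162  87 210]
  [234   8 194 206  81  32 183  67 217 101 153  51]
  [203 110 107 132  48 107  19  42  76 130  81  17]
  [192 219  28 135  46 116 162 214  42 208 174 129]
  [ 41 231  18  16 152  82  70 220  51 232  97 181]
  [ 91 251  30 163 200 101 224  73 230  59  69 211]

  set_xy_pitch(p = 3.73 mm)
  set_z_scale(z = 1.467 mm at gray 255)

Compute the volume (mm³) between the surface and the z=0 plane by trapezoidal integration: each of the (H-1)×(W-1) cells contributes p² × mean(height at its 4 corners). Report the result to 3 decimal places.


1152.417

height_mm = gray/255 × 1.467; cell vol = 3.73² × mean(4 corners)
unit = 3.73² × 1.467 / (4×255) = 0.02001 mm³ per gray-sum
row 0: Σ corner-gray over 11 cells = 5236  → 104.7725
row 1: Σ corner-gray over 11 cells = 6227  → 124.6024
row 2: Σ corner-gray over 11 cells = 5396  → 107.9741
row 3: Σ corner-gray over 11 cells = 4358  → 87.2037
row 4: Σ corner-gray over 11 cells = 3960  → 79.2397
row 5: Σ corner-gray over 11 cells = 5293  → 105.9131
row 6: Σ corner-gray over 11 cells = 6265  → 125.3628
row 7: Σ corner-gray over 11 cells = 4693  → 93.9070
row 8: Σ corner-gray over 11 cells = 4933  → 98.7094
row 9: Σ corner-gray over 11 cells = 5569  → 111.4358
row 10: Σ corner-gray over 11 cells = 5662  → 113.2968
Σ rows: total corner-gray = 57592  → 1152.4173 mm³


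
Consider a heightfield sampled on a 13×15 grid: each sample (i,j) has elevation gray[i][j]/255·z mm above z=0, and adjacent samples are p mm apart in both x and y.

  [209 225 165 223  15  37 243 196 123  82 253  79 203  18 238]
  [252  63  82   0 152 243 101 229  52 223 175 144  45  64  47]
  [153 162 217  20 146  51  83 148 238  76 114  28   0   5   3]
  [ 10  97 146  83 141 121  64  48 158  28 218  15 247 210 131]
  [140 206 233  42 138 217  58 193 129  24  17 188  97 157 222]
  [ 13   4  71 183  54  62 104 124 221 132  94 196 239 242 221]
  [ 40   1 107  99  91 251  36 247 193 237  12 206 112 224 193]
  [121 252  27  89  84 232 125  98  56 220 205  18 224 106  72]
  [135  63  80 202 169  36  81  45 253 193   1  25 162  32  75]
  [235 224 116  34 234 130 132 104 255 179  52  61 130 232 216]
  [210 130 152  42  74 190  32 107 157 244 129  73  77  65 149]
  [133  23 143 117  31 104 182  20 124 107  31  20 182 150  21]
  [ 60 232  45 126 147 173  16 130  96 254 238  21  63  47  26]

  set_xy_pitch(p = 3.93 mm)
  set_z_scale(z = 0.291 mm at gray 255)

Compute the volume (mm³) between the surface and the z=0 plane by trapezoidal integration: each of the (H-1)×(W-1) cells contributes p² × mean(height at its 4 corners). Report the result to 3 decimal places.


height_mm = gray/255 × 0.291; cell vol = 3.93² × mean(4 corners)
unit = 3.93² × 0.291 / (4×255) = 0.00440634 mm³ per gray-sum
row 0: Σ corner-gray over 14 cells = 7616  → 33.5587
row 1: Σ corner-gray over 14 cells = 6177  → 27.2180
row 2: Σ corner-gray over 14 cells = 6025  → 26.5482
row 3: Σ corner-gray over 14 cells = 7053  → 31.0779
row 4: Σ corner-gray over 14 cells = 7446  → 32.8096
row 5: Σ corner-gray over 14 cells = 7551  → 33.2723
row 6: Σ corner-gray over 14 cells = 7530  → 33.1797
row 7: Σ corner-gray over 14 cells = 6559  → 28.9012
row 8: Σ corner-gray over 14 cells = 7111  → 31.3335
row 9: Σ corner-gray over 14 cells = 7520  → 33.1357
row 10: Σ corner-gray over 14 cells = 5925  → 26.1076
row 11: Σ corner-gray over 14 cells = 5884  → 25.9269
Σ rows: total corner-gray = 82397  → 363.0691 mm³

363.069


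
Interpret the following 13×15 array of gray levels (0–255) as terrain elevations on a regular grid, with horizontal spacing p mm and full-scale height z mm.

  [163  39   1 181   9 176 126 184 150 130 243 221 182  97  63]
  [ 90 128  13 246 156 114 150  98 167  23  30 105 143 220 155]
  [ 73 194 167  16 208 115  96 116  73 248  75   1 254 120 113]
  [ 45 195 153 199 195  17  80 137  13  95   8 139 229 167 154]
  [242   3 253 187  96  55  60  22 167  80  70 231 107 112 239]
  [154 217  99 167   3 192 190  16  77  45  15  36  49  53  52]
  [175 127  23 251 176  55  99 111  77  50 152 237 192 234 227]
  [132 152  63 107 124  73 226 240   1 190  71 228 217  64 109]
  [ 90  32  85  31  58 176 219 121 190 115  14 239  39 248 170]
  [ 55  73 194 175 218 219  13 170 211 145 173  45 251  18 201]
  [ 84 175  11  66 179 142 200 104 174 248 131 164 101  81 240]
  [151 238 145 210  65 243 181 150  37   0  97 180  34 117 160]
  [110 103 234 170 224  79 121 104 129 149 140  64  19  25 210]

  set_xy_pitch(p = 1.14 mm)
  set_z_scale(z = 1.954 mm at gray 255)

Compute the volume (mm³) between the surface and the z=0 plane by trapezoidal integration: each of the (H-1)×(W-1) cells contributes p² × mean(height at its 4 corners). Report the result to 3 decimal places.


height_mm = gray/255 × 1.954; cell vol = 1.14² × mean(4 corners)
unit = 1.14² × 1.954 / (4×255) = 0.00248963 mm³ per gray-sum
row 0: Σ corner-gray over 14 cells = 7135  → 17.7635
row 1: Σ corner-gray over 14 cells = 6983  → 17.3851
row 2: Σ corner-gray over 14 cells = 7005  → 17.4398
row 3: Σ corner-gray over 14 cells = 6820  → 16.9792
row 4: Σ corner-gray over 14 cells = 5891  → 14.6664
row 5: Σ corner-gray over 14 cells = 6494  → 16.1676
row 6: Σ corner-gray over 14 cells = 7723  → 19.2274
row 7: Σ corner-gray over 14 cells = 7147  → 17.7934
row 8: Σ corner-gray over 14 cells = 7460  → 18.5726
row 9: Σ corner-gray over 14 cells = 7942  → 19.7726
row 10: Σ corner-gray over 14 cells = 7581  → 18.8739
row 11: Σ corner-gray over 14 cells = 7147  → 17.7934
Σ rows: total corner-gray = 85328  → 212.4348 mm³

212.435


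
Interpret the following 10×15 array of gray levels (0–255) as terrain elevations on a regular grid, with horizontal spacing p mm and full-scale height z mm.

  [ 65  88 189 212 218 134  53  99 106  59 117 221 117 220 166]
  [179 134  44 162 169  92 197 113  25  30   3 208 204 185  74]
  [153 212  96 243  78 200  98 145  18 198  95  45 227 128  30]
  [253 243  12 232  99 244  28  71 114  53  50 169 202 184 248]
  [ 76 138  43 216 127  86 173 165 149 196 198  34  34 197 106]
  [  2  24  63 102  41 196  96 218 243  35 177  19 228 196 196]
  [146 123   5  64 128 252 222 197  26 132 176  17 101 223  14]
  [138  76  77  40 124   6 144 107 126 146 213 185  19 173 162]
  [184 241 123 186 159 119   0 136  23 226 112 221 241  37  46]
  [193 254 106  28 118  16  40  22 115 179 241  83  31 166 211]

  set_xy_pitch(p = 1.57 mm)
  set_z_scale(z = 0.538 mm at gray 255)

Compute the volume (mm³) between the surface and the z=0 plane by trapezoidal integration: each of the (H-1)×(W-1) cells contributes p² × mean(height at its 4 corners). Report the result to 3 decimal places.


height_mm = gray/255 × 0.538; cell vol = 1.57² × mean(4 corners)
unit = 1.57² × 0.538 / (4×255) = 0.00130011 mm³ per gray-sum
row 0: Σ corner-gray over 14 cells = 7282  → 9.4674
row 1: Σ corner-gray over 14 cells = 7134  → 9.2750
row 2: Σ corner-gray over 14 cells = 7652  → 9.9485
row 3: Σ corner-gray over 14 cells = 7597  → 9.8770
row 4: Σ corner-gray over 14 cells = 7168  → 9.3192
row 5: Σ corner-gray over 14 cells = 6966  → 9.0566
row 6: Σ corner-gray over 14 cells = 6664  → 8.6640
row 7: Σ corner-gray over 14 cells = 7050  → 9.1658
row 8: Σ corner-gray over 14 cells = 7080  → 9.2048
Σ rows: total corner-gray = 64593  → 83.9783 mm³

83.978


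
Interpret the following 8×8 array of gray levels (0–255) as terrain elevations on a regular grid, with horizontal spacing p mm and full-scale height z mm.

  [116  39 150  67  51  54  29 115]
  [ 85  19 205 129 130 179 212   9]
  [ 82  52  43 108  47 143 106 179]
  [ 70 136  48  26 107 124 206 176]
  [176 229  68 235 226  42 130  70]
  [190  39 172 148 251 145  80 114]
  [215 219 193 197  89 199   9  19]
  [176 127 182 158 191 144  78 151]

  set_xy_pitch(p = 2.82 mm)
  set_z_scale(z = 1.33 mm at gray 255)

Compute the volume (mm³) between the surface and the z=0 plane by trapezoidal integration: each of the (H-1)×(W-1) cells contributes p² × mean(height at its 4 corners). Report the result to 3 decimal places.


height_mm = gray/255 × 1.33; cell vol = 2.82² × mean(4 corners)
unit = 2.82² × 1.33 / (4×255) = 0.0103693 mm³ per gray-sum
row 0: Σ corner-gray over 7 cells = 2853  → 29.5836
row 1: Σ corner-gray over 7 cells = 3101  → 32.1552
row 2: Σ corner-gray over 7 cells = 2799  → 29.0237
row 3: Σ corner-gray over 7 cells = 3646  → 37.8065
row 4: Σ corner-gray over 7 cells = 4080  → 42.3068
row 5: Σ corner-gray over 7 cells = 4020  → 41.6846
row 6: Σ corner-gray over 7 cells = 4133  → 42.8563
Σ rows: total corner-gray = 24632  → 255.4167 mm³

255.417


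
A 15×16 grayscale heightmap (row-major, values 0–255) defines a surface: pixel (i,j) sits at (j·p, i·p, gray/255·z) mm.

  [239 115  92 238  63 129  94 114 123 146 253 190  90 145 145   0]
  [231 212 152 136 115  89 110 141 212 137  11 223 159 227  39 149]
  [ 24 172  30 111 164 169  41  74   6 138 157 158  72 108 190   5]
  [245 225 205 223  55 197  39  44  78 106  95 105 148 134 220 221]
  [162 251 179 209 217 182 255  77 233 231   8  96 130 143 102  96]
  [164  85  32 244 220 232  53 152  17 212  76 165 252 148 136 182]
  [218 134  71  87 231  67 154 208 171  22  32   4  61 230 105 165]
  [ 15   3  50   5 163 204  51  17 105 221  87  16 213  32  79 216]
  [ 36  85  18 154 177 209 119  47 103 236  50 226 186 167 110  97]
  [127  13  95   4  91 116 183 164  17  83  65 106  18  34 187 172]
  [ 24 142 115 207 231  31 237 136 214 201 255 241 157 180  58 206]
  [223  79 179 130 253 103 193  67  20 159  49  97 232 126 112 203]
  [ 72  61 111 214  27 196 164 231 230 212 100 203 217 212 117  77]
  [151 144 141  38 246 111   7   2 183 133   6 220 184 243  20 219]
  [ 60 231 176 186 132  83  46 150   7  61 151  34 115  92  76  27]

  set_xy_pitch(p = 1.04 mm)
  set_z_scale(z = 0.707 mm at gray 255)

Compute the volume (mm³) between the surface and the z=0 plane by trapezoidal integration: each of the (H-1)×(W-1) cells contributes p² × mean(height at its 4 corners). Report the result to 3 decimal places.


height_mm = gray/255 × 0.707; cell vol = 1.04² × mean(4 corners)
unit = 1.04² × 0.707 / (4×255) = 0.000749697 mm³ per gray-sum
row 0: Σ corner-gray over 15 cells = 8419  → 6.3117
row 1: Σ corner-gray over 15 cells = 7515  → 5.6340
row 2: Σ corner-gray over 15 cells = 7423  → 5.5650
row 3: Σ corner-gray over 15 cells = 9098  → 6.8207
row 4: Σ corner-gray over 15 cells = 9278  → 6.9557
row 5: Σ corner-gray over 15 cells = 7931  → 5.9458
row 6: Σ corner-gray over 15 cells = 6260  → 4.6931
row 7: Σ corner-gray over 15 cells = 6630  → 4.9705
row 8: Σ corner-gray over 15 cells = 6558  → 4.9165
row 9: Σ corner-gray over 15 cells = 7691  → 5.7659
row 10: Σ corner-gray over 15 cells = 9064  → 6.7953
row 11: Σ corner-gray over 15 cells = 8763  → 6.5696
row 12: Σ corner-gray over 15 cells = 8465  → 6.3462
row 13: Σ corner-gray over 15 cells = 6893  → 5.1677
Σ rows: total corner-gray = 109988  → 82.4577 mm³

82.458


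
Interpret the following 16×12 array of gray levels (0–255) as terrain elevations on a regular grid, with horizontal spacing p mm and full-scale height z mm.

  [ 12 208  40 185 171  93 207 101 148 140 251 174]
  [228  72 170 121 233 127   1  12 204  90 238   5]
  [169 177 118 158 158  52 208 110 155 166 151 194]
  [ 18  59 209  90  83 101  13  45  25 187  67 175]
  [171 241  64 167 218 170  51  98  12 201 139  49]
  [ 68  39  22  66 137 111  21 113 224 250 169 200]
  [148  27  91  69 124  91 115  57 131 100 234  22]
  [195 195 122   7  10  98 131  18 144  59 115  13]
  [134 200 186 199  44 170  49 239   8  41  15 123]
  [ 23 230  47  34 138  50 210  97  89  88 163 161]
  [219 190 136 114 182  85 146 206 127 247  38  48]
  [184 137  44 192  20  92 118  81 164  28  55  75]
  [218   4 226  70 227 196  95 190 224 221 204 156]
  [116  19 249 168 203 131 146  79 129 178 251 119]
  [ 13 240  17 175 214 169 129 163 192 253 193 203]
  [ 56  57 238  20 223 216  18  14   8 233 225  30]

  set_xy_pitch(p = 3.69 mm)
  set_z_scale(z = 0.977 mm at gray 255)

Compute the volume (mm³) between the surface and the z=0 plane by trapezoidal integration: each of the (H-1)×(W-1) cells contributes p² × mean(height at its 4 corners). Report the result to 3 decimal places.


1090.032

height_mm = gray/255 × 0.977; cell vol = 3.69² × mean(4 corners)
unit = 3.69² × 0.977 / (4×255) = 0.0130421 mm³ per gray-sum
row 0: Σ corner-gray over 11 cells = 6043  → 78.8133
row 1: Σ corner-gray over 11 cells = 6038  → 78.7481
row 2: Σ corner-gray over 11 cells = 5220  → 68.0797
row 3: Σ corner-gray over 11 cells = 4893  → 63.8149
row 4: Σ corner-gray over 11 cells = 5514  → 71.9141
row 5: Σ corner-gray over 11 cells = 4820  → 62.8629
row 6: Σ corner-gray over 11 cells = 4254  → 55.4810
row 7: Σ corner-gray over 11 cells = 4565  → 59.5371
row 8: Σ corner-gray over 11 cells = 5035  → 65.6669
row 9: Σ corner-gray over 11 cells = 5685  → 74.1443
row 10: Σ corner-gray over 11 cells = 5330  → 69.5143
row 11: Σ corner-gray over 11 cells = 5809  → 75.7615
row 12: Σ corner-gray over 11 cells = 7029  → 91.6728
row 13: Σ corner-gray over 11 cells = 7047  → 91.9076
row 14: Σ corner-gray over 11 cells = 6296  → 82.1130
Σ rows: total corner-gray = 83578  → 1090.0316 mm³


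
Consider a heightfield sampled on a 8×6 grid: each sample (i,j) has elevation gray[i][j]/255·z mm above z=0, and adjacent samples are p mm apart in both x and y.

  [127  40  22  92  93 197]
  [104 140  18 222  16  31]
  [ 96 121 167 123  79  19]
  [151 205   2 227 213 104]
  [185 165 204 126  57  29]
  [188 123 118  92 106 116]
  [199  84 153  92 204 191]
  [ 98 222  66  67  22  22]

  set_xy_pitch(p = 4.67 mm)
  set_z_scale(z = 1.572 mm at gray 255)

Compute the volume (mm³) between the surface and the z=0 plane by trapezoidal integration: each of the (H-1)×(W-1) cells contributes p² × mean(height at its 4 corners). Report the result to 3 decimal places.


562.856

height_mm = gray/255 × 1.572; cell vol = 4.67² × mean(4 corners)
unit = 4.67² × 1.572 / (4×255) = 0.0336114 mm³ per gray-sum
row 0: Σ corner-gray over 5 cells = 1745  → 58.6518
row 1: Σ corner-gray over 5 cells = 2022  → 67.9622
row 2: Σ corner-gray over 5 cells = 2644  → 88.8684
row 3: Σ corner-gray over 5 cells = 2867  → 96.3638
row 4: Σ corner-gray over 5 cells = 2500  → 84.0284
row 5: Σ corner-gray over 5 cells = 2638  → 88.6668
row 6: Σ corner-gray over 5 cells = 2330  → 78.3145
Σ rows: total corner-gray = 16746  → 562.8559 mm³


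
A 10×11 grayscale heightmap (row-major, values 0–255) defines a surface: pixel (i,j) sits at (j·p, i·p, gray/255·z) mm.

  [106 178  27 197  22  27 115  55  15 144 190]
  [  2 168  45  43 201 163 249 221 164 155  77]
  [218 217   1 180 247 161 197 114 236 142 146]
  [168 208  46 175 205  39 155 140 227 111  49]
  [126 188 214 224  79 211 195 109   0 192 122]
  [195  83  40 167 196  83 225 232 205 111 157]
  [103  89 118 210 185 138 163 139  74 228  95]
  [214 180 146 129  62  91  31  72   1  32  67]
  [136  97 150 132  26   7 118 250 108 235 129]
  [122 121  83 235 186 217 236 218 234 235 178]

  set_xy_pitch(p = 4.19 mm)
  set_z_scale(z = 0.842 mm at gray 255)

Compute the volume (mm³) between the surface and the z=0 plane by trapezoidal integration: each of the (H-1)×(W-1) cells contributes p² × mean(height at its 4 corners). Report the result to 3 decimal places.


height_mm = gray/255 × 0.842; cell vol = 4.19² × mean(4 corners)
unit = 4.19² × 0.842 / (4×255) = 0.0144924 mm³ per gray-sum
row 0: Σ corner-gray over 10 cells = 4753  → 68.8823
row 1: Σ corner-gray over 10 cells = 6251  → 90.5919
row 2: Σ corner-gray over 10 cells = 6183  → 89.6064
row 3: Σ corner-gray over 10 cells = 5901  → 85.5196
row 4: Σ corner-gray over 10 cells = 6108  → 88.5195
row 5: Σ corner-gray over 10 cells = 5922  → 85.8239
row 6: Σ corner-gray over 10 cells = 4655  → 67.4621
row 7: Σ corner-gray over 10 cells = 4280  → 62.0274
row 8: Σ corner-gray over 10 cells = 6341  → 91.8962
Σ rows: total corner-gray = 50394  → 730.3294 mm³

730.329


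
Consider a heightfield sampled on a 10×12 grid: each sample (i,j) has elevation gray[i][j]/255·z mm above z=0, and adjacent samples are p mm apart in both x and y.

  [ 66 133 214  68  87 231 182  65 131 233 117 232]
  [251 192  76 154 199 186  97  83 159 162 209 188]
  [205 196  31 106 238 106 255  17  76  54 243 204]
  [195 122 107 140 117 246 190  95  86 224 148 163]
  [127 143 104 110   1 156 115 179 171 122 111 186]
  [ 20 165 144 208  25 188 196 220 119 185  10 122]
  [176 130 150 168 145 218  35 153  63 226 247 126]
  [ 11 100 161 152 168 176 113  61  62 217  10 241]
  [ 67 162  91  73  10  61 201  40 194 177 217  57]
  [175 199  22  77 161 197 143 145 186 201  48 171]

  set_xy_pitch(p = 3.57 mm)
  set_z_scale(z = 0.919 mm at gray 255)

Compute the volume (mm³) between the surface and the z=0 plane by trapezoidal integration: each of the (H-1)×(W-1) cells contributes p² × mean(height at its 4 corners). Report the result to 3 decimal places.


height_mm = gray/255 × 0.919; cell vol = 3.57² × mean(4 corners)
unit = 3.57² × 0.919 / (4×255) = 0.0114829 mm³ per gray-sum
row 0: Σ corner-gray over 11 cells = 6693  → 76.8551
row 1: Σ corner-gray over 11 cells = 6526  → 74.9374
row 2: Σ corner-gray over 11 cells = 6361  → 73.0428
row 3: Σ corner-gray over 11 cells = 6045  → 69.4142
row 4: Σ corner-gray over 11 cells = 5799  → 66.5894
row 5: Σ corner-gray over 11 cells = 6434  → 73.8810
row 6: Σ corner-gray over 11 cells = 6064  → 69.6323
row 7: Σ corner-gray over 11 cells = 5268  → 60.4919
row 8: Σ corner-gray over 11 cells = 5680  → 65.2229
Σ rows: total corner-gray = 54870  → 630.0670 mm³

630.067


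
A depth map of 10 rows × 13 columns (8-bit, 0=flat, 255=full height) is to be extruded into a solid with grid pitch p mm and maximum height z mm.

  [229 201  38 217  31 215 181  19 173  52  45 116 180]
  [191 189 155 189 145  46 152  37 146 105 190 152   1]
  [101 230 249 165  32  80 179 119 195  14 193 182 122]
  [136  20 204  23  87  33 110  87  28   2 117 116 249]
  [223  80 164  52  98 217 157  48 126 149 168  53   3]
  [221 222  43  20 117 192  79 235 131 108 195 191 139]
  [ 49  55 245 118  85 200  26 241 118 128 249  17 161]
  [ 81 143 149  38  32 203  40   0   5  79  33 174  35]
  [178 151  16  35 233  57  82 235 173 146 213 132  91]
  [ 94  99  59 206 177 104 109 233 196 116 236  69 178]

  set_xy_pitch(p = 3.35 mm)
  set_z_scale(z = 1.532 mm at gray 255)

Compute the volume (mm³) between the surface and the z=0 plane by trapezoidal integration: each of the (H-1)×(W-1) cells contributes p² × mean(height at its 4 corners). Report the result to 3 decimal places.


height_mm = gray/255 × 1.532; cell vol = 3.35² × mean(4 corners)
unit = 3.35² × 1.532 / (4×255) = 0.0168558 mm³ per gray-sum
row 0: Σ corner-gray over 12 cells = 6189  → 104.3203
row 1: Σ corner-gray over 12 cells = 6703  → 112.9841
row 2: Σ corner-gray over 12 cells = 5538  → 93.3472
row 3: Σ corner-gray over 12 cells = 4889  → 82.4078
row 4: Σ corner-gray over 12 cells = 6276  → 105.7867
row 5: Σ corner-gray over 12 cells = 6600  → 111.2480
row 6: Σ corner-gray over 12 cells = 5082  → 85.6609
row 7: Σ corner-gray over 12 cells = 5123  → 86.3520
row 8: Σ corner-gray over 12 cells = 6695  → 112.8493
Σ rows: total corner-gray = 53095  → 894.9563 mm³

894.956


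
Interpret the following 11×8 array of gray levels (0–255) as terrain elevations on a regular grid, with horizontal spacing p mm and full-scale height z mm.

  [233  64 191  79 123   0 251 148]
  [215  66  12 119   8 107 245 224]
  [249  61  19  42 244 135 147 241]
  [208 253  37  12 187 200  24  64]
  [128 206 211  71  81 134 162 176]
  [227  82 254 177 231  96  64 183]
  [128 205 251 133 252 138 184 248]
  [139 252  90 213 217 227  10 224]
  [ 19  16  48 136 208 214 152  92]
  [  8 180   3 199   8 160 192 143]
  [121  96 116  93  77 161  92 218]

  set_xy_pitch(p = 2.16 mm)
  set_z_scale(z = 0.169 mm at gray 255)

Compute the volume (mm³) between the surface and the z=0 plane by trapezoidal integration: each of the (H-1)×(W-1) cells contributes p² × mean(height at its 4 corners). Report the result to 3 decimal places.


29.945

height_mm = gray/255 × 0.169; cell vol = 2.16² × mean(4 corners)
unit = 2.16² × 0.169 / (4×255) = 0.000773026 mm³ per gray-sum
row 0: Σ corner-gray over 7 cells = 3350  → 2.5896
row 1: Σ corner-gray over 7 cells = 3339  → 2.5811
row 2: Σ corner-gray over 7 cells = 3484  → 2.6932
row 3: Σ corner-gray over 7 cells = 3732  → 2.8849
row 4: Σ corner-gray over 7 cells = 4252  → 3.2869
row 5: Σ corner-gray over 7 cells = 4920  → 3.8033
row 6: Σ corner-gray over 7 cells = 5083  → 3.9293
row 7: Σ corner-gray over 7 cells = 4040  → 3.1230
row 8: Σ corner-gray over 7 cells = 3294  → 2.5463
row 9: Σ corner-gray over 7 cells = 3244  → 2.5077
Σ rows: total corner-gray = 38738  → 29.9455 mm³


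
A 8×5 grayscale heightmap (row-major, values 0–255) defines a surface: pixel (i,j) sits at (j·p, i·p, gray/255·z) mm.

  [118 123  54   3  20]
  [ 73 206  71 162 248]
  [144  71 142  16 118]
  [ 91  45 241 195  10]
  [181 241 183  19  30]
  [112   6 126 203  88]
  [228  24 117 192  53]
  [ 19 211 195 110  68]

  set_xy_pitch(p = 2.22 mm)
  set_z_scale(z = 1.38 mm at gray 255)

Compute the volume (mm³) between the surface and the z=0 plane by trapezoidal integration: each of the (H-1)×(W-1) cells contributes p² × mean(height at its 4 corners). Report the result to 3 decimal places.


height_mm = gray/255 × 1.38; cell vol = 2.22² × mean(4 corners)
unit = 2.22² × 1.38 / (4×255) = 0.00666784 mm³ per gray-sum
row 0: Σ corner-gray over 4 cells = 1697  → 11.3153
row 1: Σ corner-gray over 4 cells = 1919  → 12.7956
row 2: Σ corner-gray over 4 cells = 1783  → 11.8888
row 3: Σ corner-gray over 4 cells = 2160  → 14.4025
row 4: Σ corner-gray over 4 cells = 1967  → 13.1156
row 5: Σ corner-gray over 4 cells = 1817  → 12.1155
row 6: Σ corner-gray over 4 cells = 2066  → 13.7757
Σ rows: total corner-gray = 13409  → 89.4090 mm³

89.409


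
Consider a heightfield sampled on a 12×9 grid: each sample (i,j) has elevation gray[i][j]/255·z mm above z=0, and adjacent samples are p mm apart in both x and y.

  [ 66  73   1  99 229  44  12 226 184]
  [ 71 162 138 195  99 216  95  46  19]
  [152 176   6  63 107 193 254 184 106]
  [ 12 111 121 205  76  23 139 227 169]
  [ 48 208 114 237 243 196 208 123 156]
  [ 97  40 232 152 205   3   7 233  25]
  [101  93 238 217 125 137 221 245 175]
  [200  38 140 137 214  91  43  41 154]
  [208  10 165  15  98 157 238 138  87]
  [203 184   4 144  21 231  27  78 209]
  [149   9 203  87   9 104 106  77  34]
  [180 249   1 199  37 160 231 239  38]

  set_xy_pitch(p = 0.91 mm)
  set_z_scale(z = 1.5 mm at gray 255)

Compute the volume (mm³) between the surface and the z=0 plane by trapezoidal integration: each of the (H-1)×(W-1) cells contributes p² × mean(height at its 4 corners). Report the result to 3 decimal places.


height_mm = gray/255 × 1.5; cell vol = 0.91² × mean(4 corners)
unit = 0.91² × 1.5 / (4×255) = 0.00121779 mm³ per gray-sum
row 0: Σ corner-gray over 8 cells = 3610  → 4.3962
row 1: Σ corner-gray over 8 cells = 4216  → 5.1342
row 2: Σ corner-gray over 8 cells = 4209  → 5.1257
row 3: Σ corner-gray over 8 cells = 4847  → 5.9026
row 4: Σ corner-gray over 8 cells = 4728  → 5.7577
row 5: Σ corner-gray over 8 cells = 4694  → 5.7163
row 6: Σ corner-gray over 8 cells = 4590  → 5.5897
row 7: Σ corner-gray over 8 cells = 3699  → 4.5046
row 8: Σ corner-gray over 8 cells = 3727  → 4.5387
row 9: Σ corner-gray over 8 cells = 3163  → 3.8519
row 10: Σ corner-gray over 8 cells = 3823  → 4.6556
Σ rows: total corner-gray = 45306  → 55.1734 mm³

55.173


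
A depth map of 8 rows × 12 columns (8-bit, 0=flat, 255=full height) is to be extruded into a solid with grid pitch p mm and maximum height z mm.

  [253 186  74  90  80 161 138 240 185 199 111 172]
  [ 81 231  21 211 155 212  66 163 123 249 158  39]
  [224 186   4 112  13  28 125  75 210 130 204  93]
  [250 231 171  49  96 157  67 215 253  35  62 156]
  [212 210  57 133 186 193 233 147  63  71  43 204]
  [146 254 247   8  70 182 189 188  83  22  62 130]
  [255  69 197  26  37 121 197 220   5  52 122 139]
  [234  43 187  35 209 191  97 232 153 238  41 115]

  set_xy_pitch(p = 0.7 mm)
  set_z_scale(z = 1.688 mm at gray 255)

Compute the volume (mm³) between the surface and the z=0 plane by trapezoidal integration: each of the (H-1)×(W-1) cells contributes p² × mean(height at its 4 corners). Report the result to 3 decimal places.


height_mm = gray/255 × 1.688; cell vol = 0.7² × mean(4 corners)
unit = 0.7² × 1.688 / (4×255) = 0.000810902 mm³ per gray-sum
row 0: Σ corner-gray over 11 cells = 6651  → 5.3933
row 1: Σ corner-gray over 11 cells = 5789  → 4.6943
row 2: Σ corner-gray over 11 cells = 5569  → 4.5159
row 3: Σ corner-gray over 11 cells = 6166  → 5.0000
row 4: Σ corner-gray over 11 cells = 5974  → 4.8443
row 5: Σ corner-gray over 11 cells = 5372  → 4.3562
row 6: Σ corner-gray over 11 cells = 5687  → 4.6116
Σ rows: total corner-gray = 41208  → 33.4156 mm³

33.416


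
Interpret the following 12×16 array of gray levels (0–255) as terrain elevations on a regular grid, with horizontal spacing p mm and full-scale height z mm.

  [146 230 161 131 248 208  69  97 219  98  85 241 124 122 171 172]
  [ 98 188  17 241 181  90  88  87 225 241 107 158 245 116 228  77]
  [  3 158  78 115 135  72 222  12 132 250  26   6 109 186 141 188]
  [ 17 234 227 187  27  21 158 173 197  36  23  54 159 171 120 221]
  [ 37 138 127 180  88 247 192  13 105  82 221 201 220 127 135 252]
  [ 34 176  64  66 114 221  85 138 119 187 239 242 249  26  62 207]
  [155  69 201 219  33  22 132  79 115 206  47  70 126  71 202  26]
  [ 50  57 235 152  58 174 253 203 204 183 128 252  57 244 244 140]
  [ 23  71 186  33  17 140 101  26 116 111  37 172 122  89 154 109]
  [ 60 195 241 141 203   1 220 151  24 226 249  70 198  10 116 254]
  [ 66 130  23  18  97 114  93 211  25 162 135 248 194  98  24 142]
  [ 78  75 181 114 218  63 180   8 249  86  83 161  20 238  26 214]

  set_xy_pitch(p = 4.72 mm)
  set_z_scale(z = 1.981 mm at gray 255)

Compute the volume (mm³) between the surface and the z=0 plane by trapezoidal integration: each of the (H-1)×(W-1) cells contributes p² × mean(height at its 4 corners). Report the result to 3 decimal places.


height_mm = gray/255 × 1.981; cell vol = 4.72² × mean(4 corners)
unit = 4.72² × 1.981 / (4×255) = 0.0432681 mm³ per gray-sum
row 0: Σ corner-gray over 15 cells = 9325  → 403.4755
row 1: Σ corner-gray over 15 cells = 8074  → 349.3470
row 2: Σ corner-gray over 15 cells = 7287  → 315.2950
row 3: Σ corner-gray over 15 cells = 8253  → 357.0920
row 4: Σ corner-gray over 15 cells = 8658  → 374.6156
row 5: Σ corner-gray over 15 cells = 7582  → 328.0591
row 6: Σ corner-gray over 15 cells = 8443  → 365.3130
row 7: Σ corner-gray over 15 cells = 7960  → 344.4145
row 8: Σ corner-gray over 15 cells = 7286  → 315.2517
row 9: Σ corner-gray over 15 cells = 7756  → 335.5878
row 10: Σ corner-gray over 15 cells = 7048  → 304.9539
Σ rows: total corner-gray = 87672  → 3793.4050 mm³

3793.405


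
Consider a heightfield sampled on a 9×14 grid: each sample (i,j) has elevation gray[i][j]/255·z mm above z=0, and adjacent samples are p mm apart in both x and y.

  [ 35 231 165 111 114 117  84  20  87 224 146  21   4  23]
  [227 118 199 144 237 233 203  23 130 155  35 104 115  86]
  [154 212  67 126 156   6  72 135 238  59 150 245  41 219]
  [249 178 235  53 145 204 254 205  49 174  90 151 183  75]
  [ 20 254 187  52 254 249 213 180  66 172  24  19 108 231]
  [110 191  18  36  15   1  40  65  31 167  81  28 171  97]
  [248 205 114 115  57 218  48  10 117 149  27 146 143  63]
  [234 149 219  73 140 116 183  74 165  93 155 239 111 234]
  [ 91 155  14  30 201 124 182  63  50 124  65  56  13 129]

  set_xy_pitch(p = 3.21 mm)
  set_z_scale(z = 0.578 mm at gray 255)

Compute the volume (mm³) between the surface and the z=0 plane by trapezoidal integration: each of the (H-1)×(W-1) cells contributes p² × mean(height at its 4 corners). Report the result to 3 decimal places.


height_mm = gray/255 × 0.578; cell vol = 3.21² × mean(4 corners)
unit = 3.21² × 0.578 / (4×255) = 0.00583899 mm³ per gray-sum
row 0: Σ corner-gray over 13 cells = 6411  → 37.4338
row 1: Σ corner-gray over 13 cells = 7092  → 41.4101
row 2: Σ corner-gray over 13 cells = 7553  → 44.1019
row 3: Σ corner-gray over 13 cells = 7973  → 46.5543
row 4: Σ corner-gray over 13 cells = 5702  → 33.2939
row 5: Σ corner-gray over 13 cells = 4904  → 28.6344
row 6: Σ corner-gray over 13 cells = 6911  → 40.3533
row 7: Σ corner-gray over 13 cells = 6276  → 36.6455
Σ rows: total corner-gray = 52822  → 308.4271 mm³

308.427


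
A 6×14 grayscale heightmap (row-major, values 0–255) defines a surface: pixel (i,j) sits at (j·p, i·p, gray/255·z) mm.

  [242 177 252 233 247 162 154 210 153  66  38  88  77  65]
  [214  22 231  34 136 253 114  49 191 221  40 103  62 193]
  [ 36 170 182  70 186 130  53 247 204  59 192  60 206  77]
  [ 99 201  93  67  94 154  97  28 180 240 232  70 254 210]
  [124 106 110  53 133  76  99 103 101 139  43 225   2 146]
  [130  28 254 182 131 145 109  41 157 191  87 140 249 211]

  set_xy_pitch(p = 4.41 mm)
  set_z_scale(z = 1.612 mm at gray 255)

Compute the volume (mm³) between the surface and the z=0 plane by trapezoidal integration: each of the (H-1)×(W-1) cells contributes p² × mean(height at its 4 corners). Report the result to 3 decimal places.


height_mm = gray/255 × 1.612; cell vol = 4.41² × mean(4 corners)
unit = 4.41² × 1.612 / (4×255) = 0.0307356 mm³ per gray-sum
row 0: Σ corner-gray over 13 cells = 7340  → 225.5995
row 1: Σ corner-gray over 13 cells = 6950  → 213.6126
row 2: Σ corner-gray over 13 cells = 7360  → 226.2142
row 3: Σ corner-gray over 13 cells = 6379  → 196.0625
row 4: Σ corner-gray over 13 cells = 6419  → 197.2920
Σ rows: total corner-gray = 34448  → 1058.7808 mm³

1058.781


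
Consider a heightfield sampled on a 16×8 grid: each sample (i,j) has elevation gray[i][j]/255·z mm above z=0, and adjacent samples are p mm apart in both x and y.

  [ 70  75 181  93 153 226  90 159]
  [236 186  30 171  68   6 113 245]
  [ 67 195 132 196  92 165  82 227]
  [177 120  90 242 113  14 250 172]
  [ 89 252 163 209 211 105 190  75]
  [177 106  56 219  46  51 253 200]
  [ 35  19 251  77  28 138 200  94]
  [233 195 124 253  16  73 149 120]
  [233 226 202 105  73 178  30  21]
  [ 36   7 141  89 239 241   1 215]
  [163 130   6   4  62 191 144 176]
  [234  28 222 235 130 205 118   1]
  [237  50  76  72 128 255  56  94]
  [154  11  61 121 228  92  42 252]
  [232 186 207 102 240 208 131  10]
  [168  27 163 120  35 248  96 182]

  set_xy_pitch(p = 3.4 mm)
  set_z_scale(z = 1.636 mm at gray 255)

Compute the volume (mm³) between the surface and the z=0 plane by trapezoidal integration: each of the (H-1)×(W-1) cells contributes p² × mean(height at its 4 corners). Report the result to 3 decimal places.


height_mm = gray/255 × 1.636; cell vol = 3.4² × mean(4 corners)
unit = 3.4² × 1.636 / (4×255) = 0.0185413 mm³ per gray-sum
row 0: Σ corner-gray over 7 cells = 3494  → 64.7834
row 1: Σ corner-gray over 7 cells = 3647  → 67.6202
row 2: Σ corner-gray over 7 cells = 4025  → 74.6289
row 3: Σ corner-gray over 7 cells = 4431  → 82.1566
row 4: Σ corner-gray over 7 cells = 4263  → 79.0417
row 5: Σ corner-gray over 7 cells = 3394  → 62.9293
row 6: Σ corner-gray over 7 cells = 3528  → 65.4138
row 7: Σ corner-gray over 7 cells = 3855  → 71.4768
row 8: Σ corner-gray over 7 cells = 3569  → 66.1740
row 9: Σ corner-gray over 7 cells = 3100  → 57.4781
row 10: Σ corner-gray over 7 cells = 3524  → 65.3397
row 11: Σ corner-gray over 7 cells = 3716  → 68.8996
row 12: Σ corner-gray over 7 cells = 3121  → 57.8675
row 13: Σ corner-gray over 7 cells = 3906  → 72.4224
row 14: Σ corner-gray over 7 cells = 4118  → 76.3532
Σ rows: total corner-gray = 55691  → 1032.5854 mm³

1032.585


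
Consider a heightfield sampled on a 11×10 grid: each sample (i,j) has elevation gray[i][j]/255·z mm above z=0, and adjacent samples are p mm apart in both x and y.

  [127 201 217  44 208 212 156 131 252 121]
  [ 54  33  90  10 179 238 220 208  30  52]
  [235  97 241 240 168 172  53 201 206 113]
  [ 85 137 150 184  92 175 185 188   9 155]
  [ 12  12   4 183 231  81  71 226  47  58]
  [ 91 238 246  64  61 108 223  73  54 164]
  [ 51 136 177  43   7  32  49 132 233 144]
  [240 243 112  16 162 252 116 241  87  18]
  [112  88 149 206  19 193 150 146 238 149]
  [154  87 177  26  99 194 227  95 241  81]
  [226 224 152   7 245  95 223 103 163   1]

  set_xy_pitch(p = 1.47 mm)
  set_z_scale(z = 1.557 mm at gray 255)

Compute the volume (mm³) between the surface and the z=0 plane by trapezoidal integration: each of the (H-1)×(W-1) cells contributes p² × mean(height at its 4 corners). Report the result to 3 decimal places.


161.236

height_mm = gray/255 × 1.557; cell vol = 1.47² × mean(4 corners)
unit = 1.47² × 1.557 / (4×255) = 0.00329855 mm³ per gray-sum
row 0: Σ corner-gray over 9 cells = 5212  → 17.1920
row 1: Σ corner-gray over 9 cells = 5226  → 17.2382
row 2: Σ corner-gray over 9 cells = 5584  → 18.4191
row 3: Σ corner-gray over 9 cells = 4260  → 14.0518
row 4: Σ corner-gray over 9 cells = 4169  → 13.7517
row 5: Σ corner-gray over 9 cells = 4202  → 13.8605
row 6: Σ corner-gray over 9 cells = 4529  → 14.9391
row 7: Σ corner-gray over 9 cells = 5355  → 17.6637
row 8: Σ corner-gray over 9 cells = 5166  → 17.0403
row 9: Σ corner-gray over 9 cells = 5178  → 17.0799
Σ rows: total corner-gray = 48881  → 161.2364 mm³


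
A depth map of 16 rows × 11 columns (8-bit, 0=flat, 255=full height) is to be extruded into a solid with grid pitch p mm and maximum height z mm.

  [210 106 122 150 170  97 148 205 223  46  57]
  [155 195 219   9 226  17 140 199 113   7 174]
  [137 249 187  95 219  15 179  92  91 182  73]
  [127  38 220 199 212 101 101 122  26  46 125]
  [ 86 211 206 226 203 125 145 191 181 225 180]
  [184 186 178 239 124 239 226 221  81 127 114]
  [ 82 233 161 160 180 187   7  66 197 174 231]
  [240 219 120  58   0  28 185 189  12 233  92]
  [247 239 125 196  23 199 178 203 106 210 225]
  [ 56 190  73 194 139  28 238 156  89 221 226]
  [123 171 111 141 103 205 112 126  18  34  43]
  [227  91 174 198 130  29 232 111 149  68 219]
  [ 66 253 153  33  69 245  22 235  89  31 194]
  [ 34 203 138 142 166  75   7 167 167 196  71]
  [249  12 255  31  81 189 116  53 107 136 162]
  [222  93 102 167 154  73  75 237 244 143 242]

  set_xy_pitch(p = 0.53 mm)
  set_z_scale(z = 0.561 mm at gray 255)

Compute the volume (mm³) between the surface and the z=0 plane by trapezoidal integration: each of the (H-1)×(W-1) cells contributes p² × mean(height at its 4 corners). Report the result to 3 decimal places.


13.073

height_mm = gray/255 × 0.561; cell vol = 0.53² × mean(4 corners)
unit = 0.53² × 0.561 / (4×255) = 0.000154495 mm³ per gray-sum
row 0: Σ corner-gray over 10 cells = 5380  → 0.8312
row 1: Σ corner-gray over 10 cells = 5407  → 0.8354
row 2: Σ corner-gray over 10 cells = 5210  → 0.8049
row 3: Σ corner-gray over 10 cells = 6074  → 0.9384
row 4: Σ corner-gray over 10 cells = 7232  → 1.1173
row 5: Σ corner-gray over 10 cells = 6583  → 1.0170
row 6: Σ corner-gray over 10 cells = 5463  → 0.8440
row 7: Σ corner-gray over 10 cells = 5850  → 0.9038
row 8: Σ corner-gray over 10 cells = 6368  → 0.9838
row 9: Σ corner-gray over 10 cells = 5146  → 0.7950
row 10: Σ corner-gray over 10 cells = 5018  → 0.7753
row 11: Σ corner-gray over 10 cells = 5330  → 0.8235
row 12: Σ corner-gray over 10 cells = 5147  → 0.7952
row 13: Σ corner-gray over 10 cells = 4998  → 0.7722
row 14: Σ corner-gray over 10 cells = 5411  → 0.8360
Σ rows: total corner-gray = 84617  → 13.0729 mm³


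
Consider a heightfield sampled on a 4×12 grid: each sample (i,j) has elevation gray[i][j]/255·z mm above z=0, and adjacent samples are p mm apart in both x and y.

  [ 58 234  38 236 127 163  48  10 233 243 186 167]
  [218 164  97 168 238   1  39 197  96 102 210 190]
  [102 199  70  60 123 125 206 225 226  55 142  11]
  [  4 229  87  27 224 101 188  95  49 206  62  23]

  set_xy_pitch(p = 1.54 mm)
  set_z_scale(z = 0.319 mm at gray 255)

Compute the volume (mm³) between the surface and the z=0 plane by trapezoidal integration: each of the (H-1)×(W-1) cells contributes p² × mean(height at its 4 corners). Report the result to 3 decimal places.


13.231

height_mm = gray/255 × 0.319; cell vol = 1.54² × mean(4 corners)
unit = 1.54² × 0.319 / (4×255) = 0.000741706 mm³ per gray-sum
row 0: Σ corner-gray over 11 cells = 6293  → 4.6676
row 1: Σ corner-gray over 11 cells = 6007  → 4.4554
row 2: Σ corner-gray over 11 cells = 5538  → 4.1076
Σ rows: total corner-gray = 17838  → 13.2306 mm³


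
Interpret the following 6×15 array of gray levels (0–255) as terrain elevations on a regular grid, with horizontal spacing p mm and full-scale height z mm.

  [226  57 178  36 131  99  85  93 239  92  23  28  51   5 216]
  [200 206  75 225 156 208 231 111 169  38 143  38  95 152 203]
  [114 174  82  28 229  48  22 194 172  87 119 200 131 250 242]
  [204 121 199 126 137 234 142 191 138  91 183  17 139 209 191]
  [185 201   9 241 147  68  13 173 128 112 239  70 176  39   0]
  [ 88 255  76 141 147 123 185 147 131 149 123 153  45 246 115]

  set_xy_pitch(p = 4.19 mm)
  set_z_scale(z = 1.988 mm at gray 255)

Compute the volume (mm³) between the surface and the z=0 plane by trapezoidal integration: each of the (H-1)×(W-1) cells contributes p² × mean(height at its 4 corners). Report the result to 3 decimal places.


height_mm = gray/255 × 1.988; cell vol = 4.19² × mean(4 corners)
unit = 4.19² × 1.988 / (4×255) = 0.0342172 mm³ per gray-sum
row 0: Σ corner-gray over 14 cells = 6773  → 231.7530
row 1: Σ corner-gray over 14 cells = 7925  → 271.1712
row 2: Σ corner-gray over 14 cells = 8077  → 276.3722
row 3: Σ corner-gray over 14 cells = 7666  → 262.3089
row 4: Σ corner-gray over 14 cells = 7462  → 255.3286
Σ rows: total corner-gray = 37903  → 1296.9339 mm³

1296.934


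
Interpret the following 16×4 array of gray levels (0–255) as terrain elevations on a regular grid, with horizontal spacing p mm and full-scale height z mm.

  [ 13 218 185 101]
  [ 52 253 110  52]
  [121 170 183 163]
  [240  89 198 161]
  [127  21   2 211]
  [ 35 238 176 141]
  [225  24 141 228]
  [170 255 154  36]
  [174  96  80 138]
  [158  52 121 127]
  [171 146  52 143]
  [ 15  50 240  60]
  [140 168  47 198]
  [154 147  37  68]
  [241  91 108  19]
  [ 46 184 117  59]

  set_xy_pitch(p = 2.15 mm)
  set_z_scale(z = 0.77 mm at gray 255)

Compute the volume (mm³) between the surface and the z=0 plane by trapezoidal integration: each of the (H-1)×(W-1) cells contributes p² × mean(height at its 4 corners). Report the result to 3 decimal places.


80.116

height_mm = gray/255 × 0.77; cell vol = 2.15² × mean(4 corners)
unit = 2.15² × 0.77 / (4×255) = 0.00348953 mm³ per gray-sum
row 0: Σ corner-gray over 3 cells = 1750  → 6.1067
row 1: Σ corner-gray over 3 cells = 1820  → 6.3510
row 2: Σ corner-gray over 3 cells = 1965  → 6.8569
row 3: Σ corner-gray over 3 cells = 1359  → 4.7423
row 4: Σ corner-gray over 3 cells = 1388  → 4.8435
row 5: Σ corner-gray over 3 cells = 1787  → 6.2358
row 6: Σ corner-gray over 3 cells = 1807  → 6.3056
row 7: Σ corner-gray over 3 cells = 1688  → 5.8903
row 8: Σ corner-gray over 3 cells = 1295  → 4.5189
row 9: Σ corner-gray over 3 cells = 1341  → 4.6795
row 10: Σ corner-gray over 3 cells = 1365  → 4.7632
row 11: Σ corner-gray over 3 cells = 1423  → 4.9656
row 12: Σ corner-gray over 3 cells = 1358  → 4.7388
row 13: Σ corner-gray over 3 cells = 1248  → 4.3549
row 14: Σ corner-gray over 3 cells = 1365  → 4.7632
Σ rows: total corner-gray = 22959  → 80.1162 mm³
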